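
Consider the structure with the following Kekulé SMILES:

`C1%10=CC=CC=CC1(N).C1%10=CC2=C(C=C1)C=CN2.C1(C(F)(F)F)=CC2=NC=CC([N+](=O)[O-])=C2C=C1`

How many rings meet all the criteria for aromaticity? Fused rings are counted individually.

4

The SMILES encodes a seven-membered carbon ring with three C=C double bonds and one sp³ carbon; a six-membered carbon ring with three alternating C=C double bonds, fused to a five-membered ring containing one N–H nitrogen and two C=C double bonds; two fused six-membered rings, each with three alternating double bonds; one ring is all carbon and the other has one ring nitrogen.
The 7-membered ring has one sp³ carbon, so it is not fully conjugated — not aromatic (cycloheptatriene).
The fused 6/5-membered bicyclic (with one N–H) is a single π system with 9 sp² atoms and 10 π electrons from ring double bonds plus a heteroatom lone pair. 10 = 4(2)+2, so the system is aromatic and both rings count as aromatic (indole).
The fused 6/6-membered bicyclic (with one nitrogen) is a single π system with 10 sp² atoms and 10 π electrons from ring double bonds. 10 = 4(2)+2, so the system is aromatic and both rings count as aromatic (quinoline).
4 of the 5 rings are aromatic. Total: 4.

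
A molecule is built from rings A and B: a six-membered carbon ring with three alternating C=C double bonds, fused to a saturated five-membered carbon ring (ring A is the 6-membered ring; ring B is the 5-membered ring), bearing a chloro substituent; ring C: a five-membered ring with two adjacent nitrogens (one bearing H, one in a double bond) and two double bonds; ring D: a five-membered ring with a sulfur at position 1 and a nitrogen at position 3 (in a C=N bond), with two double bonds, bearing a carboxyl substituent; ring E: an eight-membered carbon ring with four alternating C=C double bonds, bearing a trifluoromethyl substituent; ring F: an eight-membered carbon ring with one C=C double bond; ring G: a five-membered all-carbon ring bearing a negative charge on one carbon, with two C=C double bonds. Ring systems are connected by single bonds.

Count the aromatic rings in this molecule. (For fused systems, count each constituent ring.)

4

Ring A is planar and fully conjugated; 3 ring double bonds give 6 π electrons. That satisfies 4n+2 with n=1, so ring A is aromatic (benzene ring).
Ring B has three sp³ carbons, so it is not fully conjugated — not aromatic (cyclopentane ring).
Ring C is fully conjugated (every ring atom contributes a p orbital); 2 ring double bonds (4 π electrons) plus a heteroatom lone pair (2) give 6 π electrons. Since 6 = 4n+2 (n=1), ring C is aromatic (pyrazole).
Ring D is fully conjugated (every ring atom contributes a p orbital); 2 ring double bonds (4 π electrons) plus a heteroatom lone pair (2) give 6 π electrons. Since 6 = 4n+2 (n=1), ring D is aromatic (thiazole).
Ring E has only sp² ring atoms; a planar conformation would have a fully conjugated π system of 8 electrons. But 8 = 4(2), which is 4n not 4n+2, so ring E is not aromatic (cyclooctatetraene) — cyclooctatetraene distorts into a non-planar tub to avoid antiaromaticity.
Ring F has six sp³ carbons, so it is not fully conjugated — not aromatic (cyclooctene).
Ring G has a continuous p-orbital overlap around the ring; 2 ring double bonds (4 π electrons) plus the carbanion lone pair (2) give 6 π electrons. Since 6 = 4n+2 (n=1), ring G is aromatic (cyclopentadienyl anion).
Aromatic: A, C, D, G. Total: 4.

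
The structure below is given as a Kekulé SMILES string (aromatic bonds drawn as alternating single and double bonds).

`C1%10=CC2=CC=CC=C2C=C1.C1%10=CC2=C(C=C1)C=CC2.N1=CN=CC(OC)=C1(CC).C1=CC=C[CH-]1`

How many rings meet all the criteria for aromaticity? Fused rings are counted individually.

5

The SMILES encodes two fused six-membered carbon rings, each with three alternating C=C double bonds; a six-membered carbon ring with three alternating C=C double bonds, fused to a five-membered carbon ring containing one C=C double bond and one sp³ carbon; a six-membered ring with nitrogens at positions 1 and 3 and three alternating double bonds; a five-membered all-carbon ring bearing a negative charge on one carbon, with two C=C double bonds.
The fused 6/6-membered bicyclic is a single π system with 10 sp² atoms and 10 π electrons from ring double bonds. 10 = 4(2)+2, so the system is aromatic and both rings count as aromatic (naphthalene).
The 6-membered ring is planar and fully conjugated; 3 ring double bonds give 6 π electrons. Since 6 = 4n+2 (n=1), it is aromatic (benzene ring).
The 5-membered ring has one sp³ carbon, so it is not fully conjugated — not aromatic (cyclopentene ring).
The 6-membered ring with two nitrogens (1,3) has a continuous p-orbital overlap around the ring; 3 ring double bonds give 6 π electrons. 6 = 4(1)+2, so it is aromatic (pyrimidine).
The second 5-membered ring has a continuous p-orbital overlap around the ring; 2 ring double bonds (4 π electrons) plus the carbanion lone pair (2) give 6 π electrons. That satisfies 4n+2 with n=1, so it is aromatic (cyclopentadienyl anion).
5 of the 6 rings are aromatic. Total: 5.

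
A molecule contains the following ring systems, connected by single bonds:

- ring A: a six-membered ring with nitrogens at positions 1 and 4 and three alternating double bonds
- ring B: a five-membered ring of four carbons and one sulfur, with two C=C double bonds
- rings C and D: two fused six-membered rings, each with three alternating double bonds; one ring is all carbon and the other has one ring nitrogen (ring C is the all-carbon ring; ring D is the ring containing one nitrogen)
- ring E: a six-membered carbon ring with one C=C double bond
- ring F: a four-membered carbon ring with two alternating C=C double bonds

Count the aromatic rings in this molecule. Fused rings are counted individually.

Ring A is planar and fully conjugated; 3 ring double bonds give 6 π electrons. That satisfies 4n+2 with n=1, so ring A is aromatic (pyrazine).
Ring B is fully conjugated (every ring atom contributes a p orbital); 2 ring double bonds (4 π electrons) plus a heteroatom lone pair (2) give 6 π electrons. 6 = 4(1)+2, so ring B is aromatic (thiophene).
Rings C and D form a fused bicyclic system (with one nitrogen) with 10 sp² atoms and 10 π electrons from ring double bonds. 10 = 4(2)+2, so the system is aromatic and both rings count as aromatic (quinoline).
Ring E has four sp³ carbons, so it is not fully conjugated — not aromatic (cyclohexene).
Ring F has only sp² ring atoms; a planar conformation would have a fully conjugated π system of 4 electrons. But 4 = 4(1), which is 4n not 4n+2, so ring F is not aromatic (cyclobutadiene) — cyclobutadiene is antiaromatic and distorts to a rectangle.
Aromatic: A, B, C, D. Total: 4.

4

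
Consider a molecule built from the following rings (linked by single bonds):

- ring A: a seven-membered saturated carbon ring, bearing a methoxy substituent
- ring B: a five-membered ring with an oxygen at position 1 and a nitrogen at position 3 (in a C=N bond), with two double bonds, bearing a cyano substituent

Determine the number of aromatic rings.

Ring A has only sp³ atoms, so it is not fully conjugated — not aromatic (cycloheptane).
Ring B is fully conjugated (every ring atom contributes a p orbital); 2 ring double bonds (4 π electrons) plus a heteroatom lone pair (2) give 6 π electrons. Since 6 = 4n+2 (n=1), ring B is aromatic (oxazole).
Aromatic: B. Total: 1.

1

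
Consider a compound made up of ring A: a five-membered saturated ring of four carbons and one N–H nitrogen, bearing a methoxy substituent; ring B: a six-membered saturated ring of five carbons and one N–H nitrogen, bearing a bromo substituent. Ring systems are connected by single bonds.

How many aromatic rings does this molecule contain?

Ring A has only sp³ atoms, so it is not fully conjugated — not aromatic (pyrrolidine).
Ring B has only sp³ atoms, so it is not fully conjugated — not aromatic (piperidine).
No ring is aromatic. Total: 0.

0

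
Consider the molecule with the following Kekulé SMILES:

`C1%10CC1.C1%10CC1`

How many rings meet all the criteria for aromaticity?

The SMILES encodes a three-membered saturated carbon ring; a three-membered saturated carbon ring.
The 3-membered ring has only sp³ atoms, so it is not fully conjugated — not aromatic (cyclopropane).
The second 3-membered ring has only sp³ atoms, so it is not fully conjugated — not aromatic (cyclopropane).
None of the rings are aromatic. Total: 0.

0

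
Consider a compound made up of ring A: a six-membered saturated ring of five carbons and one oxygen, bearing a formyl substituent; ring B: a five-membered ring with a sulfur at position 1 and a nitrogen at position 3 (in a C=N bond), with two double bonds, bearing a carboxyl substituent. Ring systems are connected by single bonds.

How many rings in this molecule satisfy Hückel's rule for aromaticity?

1

Ring A has only sp³ atoms, so it is not fully conjugated — not aromatic (tetrahydropyran).
Ring B has a continuous p-orbital overlap around the ring; 2 ring double bonds (4 π electrons) plus a heteroatom lone pair (2) give 6 π electrons. 6 = 4(1)+2, so ring B is aromatic (thiazole).
Aromatic: B. Total: 1.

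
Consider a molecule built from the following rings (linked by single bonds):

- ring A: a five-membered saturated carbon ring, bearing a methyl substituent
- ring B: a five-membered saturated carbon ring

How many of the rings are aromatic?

0

Ring A has only sp³ atoms, so it is not fully conjugated — not aromatic (cyclopentane).
Ring B has only sp³ atoms, so it is not fully conjugated — not aromatic (cyclopentane).
No ring is aromatic. Total: 0.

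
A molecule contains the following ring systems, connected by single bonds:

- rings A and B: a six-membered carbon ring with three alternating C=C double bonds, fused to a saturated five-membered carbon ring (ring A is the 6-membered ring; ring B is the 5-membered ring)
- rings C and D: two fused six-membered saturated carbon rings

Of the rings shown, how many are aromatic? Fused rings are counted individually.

1

Ring A is planar and fully conjugated; 3 ring double bonds give 6 π electrons. 6 = 4(1)+2, so ring A is aromatic (benzene ring).
Ring B has three sp³ carbons, so it is not fully conjugated — not aromatic (cyclopentane ring).
Ring C has only sp³ atoms, so it is not fully conjugated — not aromatic (cyclohexane ring).
Ring D has only sp³ atoms, so it is not fully conjugated — not aromatic (cyclohexane ring).
Aromatic: A. Total: 1.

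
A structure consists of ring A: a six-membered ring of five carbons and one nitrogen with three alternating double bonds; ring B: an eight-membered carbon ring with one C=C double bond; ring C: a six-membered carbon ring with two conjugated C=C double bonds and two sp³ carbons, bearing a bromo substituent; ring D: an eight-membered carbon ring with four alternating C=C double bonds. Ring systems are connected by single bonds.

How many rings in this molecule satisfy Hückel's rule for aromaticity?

Ring A is planar and fully conjugated; 3 ring double bonds give 6 π electrons. That satisfies 4n+2 with n=1, so ring A is aromatic (pyridine).
Ring B has six sp³ carbons, so it is not fully conjugated — not aromatic (cyclooctene).
Ring C has two sp³ carbons, so it is not fully conjugated — not aromatic (1,3-cyclohexadiene).
Ring D has only sp² ring atoms; a planar conformation would have a fully conjugated π system of 8 electrons. But 8 = 4(2), which is 4n not 4n+2, so ring D is not aromatic (cyclooctatetraene) — cyclooctatetraene distorts into a non-planar tub to avoid antiaromaticity.
Aromatic: A. Total: 1.

1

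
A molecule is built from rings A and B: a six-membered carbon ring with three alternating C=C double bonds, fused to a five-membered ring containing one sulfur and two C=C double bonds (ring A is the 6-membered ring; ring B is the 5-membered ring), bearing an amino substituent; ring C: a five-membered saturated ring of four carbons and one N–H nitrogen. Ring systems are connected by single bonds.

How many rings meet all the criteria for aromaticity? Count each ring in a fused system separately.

2

Rings A and B form a fused bicyclic system (with one sulfur) with 9 sp² atoms and 10 π electrons from ring double bonds plus a heteroatom lone pair. 10 = 4(2)+2, so the system is aromatic and both rings count as aromatic (benzothiophene).
Ring C has only sp³ atoms, so it is not fully conjugated — not aromatic (pyrrolidine).
Aromatic: A, B. Total: 2.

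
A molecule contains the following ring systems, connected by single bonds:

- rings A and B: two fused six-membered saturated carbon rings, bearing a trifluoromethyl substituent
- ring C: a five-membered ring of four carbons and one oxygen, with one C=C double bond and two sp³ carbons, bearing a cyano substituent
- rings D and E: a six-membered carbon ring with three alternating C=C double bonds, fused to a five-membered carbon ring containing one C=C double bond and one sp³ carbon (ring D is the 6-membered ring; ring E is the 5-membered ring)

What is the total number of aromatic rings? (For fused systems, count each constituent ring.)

Ring A has only sp³ atoms, so it is not fully conjugated — not aromatic (cyclohexane ring).
Ring B has only sp³ atoms, so it is not fully conjugated — not aromatic (cyclohexane ring).
Ring C has two sp³ carbons, so it is not fully conjugated — not aromatic (2,3-dihydrofuran).
Ring D has a continuous p-orbital overlap around the ring; 3 ring double bonds give 6 π electrons. That satisfies 4n+2 with n=1, so ring D is aromatic (benzene ring).
Ring E has one sp³ carbon, so it is not fully conjugated — not aromatic (cyclopentene ring).
Aromatic: D. Total: 1.

1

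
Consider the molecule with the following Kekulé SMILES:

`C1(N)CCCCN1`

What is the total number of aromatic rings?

0

The SMILES encodes a six-membered saturated ring of five carbons and one N–H nitrogen.
The 6-membered ring with one N–H has only sp³ atoms, so it is not fully conjugated — not aromatic (piperidine).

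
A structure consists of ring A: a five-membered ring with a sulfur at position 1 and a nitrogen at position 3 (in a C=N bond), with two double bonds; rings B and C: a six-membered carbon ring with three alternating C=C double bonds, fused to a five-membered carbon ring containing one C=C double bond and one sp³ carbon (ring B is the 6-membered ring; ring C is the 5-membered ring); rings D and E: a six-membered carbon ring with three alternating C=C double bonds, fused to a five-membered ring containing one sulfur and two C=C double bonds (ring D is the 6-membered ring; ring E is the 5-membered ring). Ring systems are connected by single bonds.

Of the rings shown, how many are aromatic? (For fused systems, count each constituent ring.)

4

Ring A has a continuous p-orbital overlap around the ring; 2 ring double bonds (4 π electrons) plus a heteroatom lone pair (2) give 6 π electrons. That satisfies 4n+2 with n=1, so ring A is aromatic (thiazole).
Ring B is fully conjugated (every ring atom contributes a p orbital); 3 ring double bonds give 6 π electrons. Since 6 = 4n+2 (n=1), ring B is aromatic (benzene ring).
Ring C has one sp³ carbon, so it is not fully conjugated — not aromatic (cyclopentene ring).
Rings D and E form a fused bicyclic system (with one sulfur) with 9 sp² atoms and 10 π electrons from ring double bonds plus a heteroatom lone pair. 10 = 4(2)+2, so the system is aromatic and both rings count as aromatic (benzothiophene).
Aromatic: A, B, D, E. Total: 4.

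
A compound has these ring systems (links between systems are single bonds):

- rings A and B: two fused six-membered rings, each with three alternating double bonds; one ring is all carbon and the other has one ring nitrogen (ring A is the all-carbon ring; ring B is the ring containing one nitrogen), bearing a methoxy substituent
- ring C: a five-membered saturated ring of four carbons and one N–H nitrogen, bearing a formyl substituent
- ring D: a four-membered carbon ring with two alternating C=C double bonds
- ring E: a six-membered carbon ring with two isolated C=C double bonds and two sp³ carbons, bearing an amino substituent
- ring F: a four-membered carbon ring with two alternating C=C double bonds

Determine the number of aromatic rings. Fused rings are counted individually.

Rings A and B form a fused bicyclic system (with one nitrogen) with 10 sp² atoms and 10 π electrons from ring double bonds. 10 = 4(2)+2, so the system is aromatic and both rings count as aromatic (quinoline).
Ring C has only sp³ atoms, so it is not fully conjugated — not aromatic (pyrrolidine).
Ring D has only sp² ring atoms; a planar conformation would have a fully conjugated π system of 4 electrons. But 4 = 4(1), which is 4n not 4n+2, so ring D is not aromatic (cyclobutadiene) — cyclobutadiene is antiaromatic and distorts to a rectangle.
Ring E has two sp³ carbons, so it is not fully conjugated — not aromatic (1,4-cyclohexadiene).
Ring F has only sp² ring atoms; a planar conformation would have a fully conjugated π system of 4 electrons. But 4 = 4(1), which is 4n not 4n+2, so ring F is not aromatic (cyclobutadiene) — cyclobutadiene is antiaromatic and distorts to a rectangle.
Aromatic: A, B. Total: 2.

2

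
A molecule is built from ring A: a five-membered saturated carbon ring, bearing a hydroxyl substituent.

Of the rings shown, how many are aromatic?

0

Ring A has only sp³ atoms, so it is not fully conjugated — not aromatic (cyclopentane).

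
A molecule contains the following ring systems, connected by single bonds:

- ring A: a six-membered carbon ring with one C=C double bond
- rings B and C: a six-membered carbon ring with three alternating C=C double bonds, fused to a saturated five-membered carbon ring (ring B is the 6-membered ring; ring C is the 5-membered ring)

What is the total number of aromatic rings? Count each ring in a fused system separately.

Ring A has four sp³ carbons, so it is not fully conjugated — not aromatic (cyclohexene).
Ring B has a continuous p-orbital overlap around the ring; 3 ring double bonds give 6 π electrons. That satisfies 4n+2 with n=1, so ring B is aromatic (benzene ring).
Ring C has three sp³ carbons, so it is not fully conjugated — not aromatic (cyclopentane ring).
Aromatic: B. Total: 1.

1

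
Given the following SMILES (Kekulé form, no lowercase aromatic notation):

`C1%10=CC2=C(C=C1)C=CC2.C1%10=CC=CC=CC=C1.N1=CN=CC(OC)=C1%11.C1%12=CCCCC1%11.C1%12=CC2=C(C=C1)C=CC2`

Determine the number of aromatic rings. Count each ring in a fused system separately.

3

The SMILES encodes a six-membered carbon ring with three alternating C=C double bonds, fused to a five-membered carbon ring containing one C=C double bond and one sp³ carbon; an eight-membered carbon ring with four alternating C=C double bonds; a six-membered ring with nitrogens at positions 1 and 3 and three alternating double bonds; a six-membered carbon ring with one C=C double bond; a six-membered carbon ring with three alternating C=C double bonds, fused to a five-membered carbon ring containing one C=C double bond and one sp³ carbon.
The 6-membered ring is planar and fully conjugated; 3 ring double bonds give 6 π electrons. That satisfies 4n+2 with n=1, so it is aromatic (benzene ring).
The 5-membered ring has one sp³ carbon, so it is not fully conjugated — not aromatic (cyclopentene ring).
The 8-membered ring has only sp² ring atoms; a planar conformation would have a fully conjugated π system of 8 electrons. But 8 = 4(2), which is 4n not 4n+2, so it is not aromatic (cyclooctatetraene) — cyclooctatetraene distorts into a non-planar tub to avoid antiaromaticity.
The 6-membered ring with two nitrogens (1,3) is planar and fully conjugated; 3 ring double bonds give 6 π electrons. 6 = 4(1)+2, so it is aromatic (pyrimidine).
The second 6-membered ring has four sp³ carbons, so it is not fully conjugated — not aromatic (cyclohexene).
The third 6-membered ring has a continuous p-orbital overlap around the ring; 3 ring double bonds give 6 π electrons. Since 6 = 4n+2 (n=1), it is aromatic (benzene ring).
The second 5-membered ring has one sp³ carbon, so it is not fully conjugated — not aromatic (cyclopentene ring).
3 of the 7 rings are aromatic. Total: 3.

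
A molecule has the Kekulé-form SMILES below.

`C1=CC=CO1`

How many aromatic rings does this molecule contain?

The SMILES encodes a five-membered ring of four carbons and one oxygen, with two C=C double bonds.
The 5-membered ring with one oxygen has a continuous p-orbital overlap around the ring; 2 ring double bonds (4 π electrons) plus a heteroatom lone pair (2) give 6 π electrons. 6 = 4(1)+2, so it is aromatic (furan).

1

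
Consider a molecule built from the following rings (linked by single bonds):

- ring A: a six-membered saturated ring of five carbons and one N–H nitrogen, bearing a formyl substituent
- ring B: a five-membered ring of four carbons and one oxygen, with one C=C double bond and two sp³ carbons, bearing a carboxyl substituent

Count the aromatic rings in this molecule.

Ring A has only sp³ atoms, so it is not fully conjugated — not aromatic (piperidine).
Ring B has two sp³ carbons, so it is not fully conjugated — not aromatic (2,3-dihydrofuran).
No ring is aromatic. Total: 0.

0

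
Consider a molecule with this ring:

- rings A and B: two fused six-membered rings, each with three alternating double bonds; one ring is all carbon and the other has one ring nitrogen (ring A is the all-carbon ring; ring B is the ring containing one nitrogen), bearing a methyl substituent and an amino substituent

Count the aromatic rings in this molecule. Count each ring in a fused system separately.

2

Rings A and B form a fused bicyclic system (with one nitrogen) with 10 sp² atoms and 10 π electrons from ring double bonds. 10 = 4(2)+2, so the system is aromatic and both rings count as aromatic (quinoline).
Aromatic: A, B. Total: 2.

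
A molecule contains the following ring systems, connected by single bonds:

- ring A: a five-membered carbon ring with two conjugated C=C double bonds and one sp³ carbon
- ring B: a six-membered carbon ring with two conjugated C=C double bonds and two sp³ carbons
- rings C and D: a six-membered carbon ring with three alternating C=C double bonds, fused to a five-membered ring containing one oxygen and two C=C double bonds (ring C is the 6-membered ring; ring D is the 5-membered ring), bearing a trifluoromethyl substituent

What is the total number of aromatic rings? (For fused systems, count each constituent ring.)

2

Ring A has one sp³ carbon, so it is not fully conjugated — not aromatic (cyclopentadiene).
Ring B has two sp³ carbons, so it is not fully conjugated — not aromatic (1,3-cyclohexadiene).
Rings C and D form a fused bicyclic system (with one oxygen) with 9 sp² atoms and 10 π electrons from ring double bonds plus a heteroatom lone pair. 10 = 4(2)+2, so the system is aromatic and both rings count as aromatic (benzofuran).
Aromatic: C, D. Total: 2.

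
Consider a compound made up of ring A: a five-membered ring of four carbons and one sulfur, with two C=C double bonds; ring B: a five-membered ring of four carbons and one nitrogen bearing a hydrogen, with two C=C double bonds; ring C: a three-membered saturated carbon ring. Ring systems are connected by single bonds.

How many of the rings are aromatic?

Ring A is planar and fully conjugated; 2 ring double bonds (4 π electrons) plus a heteroatom lone pair (2) give 6 π electrons. That satisfies 4n+2 with n=1, so ring A is aromatic (thiophene).
Ring B is fully conjugated (every ring atom contributes a p orbital); 2 ring double bonds (4 π electrons) plus a heteroatom lone pair (2) give 6 π electrons. Since 6 = 4n+2 (n=1), ring B is aromatic (pyrrole).
Ring C has only sp³ atoms, so it is not fully conjugated — not aromatic (cyclopropane).
Aromatic: A, B. Total: 2.

2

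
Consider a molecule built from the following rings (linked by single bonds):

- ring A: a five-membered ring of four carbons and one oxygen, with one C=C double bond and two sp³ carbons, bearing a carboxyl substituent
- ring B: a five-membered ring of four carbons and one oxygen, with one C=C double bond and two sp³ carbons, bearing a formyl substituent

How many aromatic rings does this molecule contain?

Ring A has two sp³ carbons, so it is not fully conjugated — not aromatic (2,3-dihydrofuran).
Ring B has two sp³ carbons, so it is not fully conjugated — not aromatic (2,3-dihydrofuran).
No ring is aromatic. Total: 0.

0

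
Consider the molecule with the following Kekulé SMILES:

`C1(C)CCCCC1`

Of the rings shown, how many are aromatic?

The SMILES encodes a six-membered saturated carbon ring.
The 6-membered ring has only sp³ atoms, so it is not fully conjugated — not aromatic (cyclohexane).

0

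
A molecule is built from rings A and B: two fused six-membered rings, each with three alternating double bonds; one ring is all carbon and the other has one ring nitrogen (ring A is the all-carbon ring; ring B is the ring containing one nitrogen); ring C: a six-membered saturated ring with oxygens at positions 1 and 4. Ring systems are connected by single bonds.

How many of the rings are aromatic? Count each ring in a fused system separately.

2

Rings A and B form a fused bicyclic system (with one nitrogen) with 10 sp² atoms and 10 π electrons from ring double bonds. 10 = 4(2)+2, so the system is aromatic and both rings count as aromatic (quinoline).
Ring C has only sp³ atoms, so it is not fully conjugated — not aromatic (1,4-dioxane).
Aromatic: A, B. Total: 2.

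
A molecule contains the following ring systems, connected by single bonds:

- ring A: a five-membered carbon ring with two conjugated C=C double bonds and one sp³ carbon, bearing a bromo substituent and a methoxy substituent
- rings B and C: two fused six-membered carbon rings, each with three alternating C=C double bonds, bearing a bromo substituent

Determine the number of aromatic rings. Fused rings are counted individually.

Ring A has one sp³ carbon, so it is not fully conjugated — not aromatic (cyclopentadiene).
Rings B and C form a fused bicyclic system with 10 sp² atoms and 10 π electrons from ring double bonds. 10 = 4(2)+2, so the system is aromatic and both rings count as aromatic (naphthalene).
Aromatic: B, C. Total: 2.

2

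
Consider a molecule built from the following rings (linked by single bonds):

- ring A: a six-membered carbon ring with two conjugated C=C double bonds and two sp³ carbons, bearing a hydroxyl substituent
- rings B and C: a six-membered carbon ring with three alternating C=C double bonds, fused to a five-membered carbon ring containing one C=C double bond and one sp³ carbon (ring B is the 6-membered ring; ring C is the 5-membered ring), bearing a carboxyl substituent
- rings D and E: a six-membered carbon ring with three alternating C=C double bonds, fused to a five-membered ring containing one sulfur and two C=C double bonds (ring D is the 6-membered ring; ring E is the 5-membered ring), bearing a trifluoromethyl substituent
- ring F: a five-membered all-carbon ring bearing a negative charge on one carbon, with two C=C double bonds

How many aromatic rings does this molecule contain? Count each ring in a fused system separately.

4

Ring A has two sp³ carbons, so it is not fully conjugated — not aromatic (1,3-cyclohexadiene).
Ring B is planar and fully conjugated; 3 ring double bonds give 6 π electrons. 6 = 4(1)+2, so ring B is aromatic (benzene ring).
Ring C has one sp³ carbon, so it is not fully conjugated — not aromatic (cyclopentene ring).
Rings D and E form a fused bicyclic system (with one sulfur) with 9 sp² atoms and 10 π electrons from ring double bonds plus a heteroatom lone pair. 10 = 4(2)+2, so the system is aromatic and both rings count as aromatic (benzothiophene).
Ring F is planar and fully conjugated; 2 ring double bonds (4 π electrons) plus the carbanion lone pair (2) give 6 π electrons. Since 6 = 4n+2 (n=1), ring F is aromatic (cyclopentadienyl anion).
Aromatic: B, D, E, F. Total: 4.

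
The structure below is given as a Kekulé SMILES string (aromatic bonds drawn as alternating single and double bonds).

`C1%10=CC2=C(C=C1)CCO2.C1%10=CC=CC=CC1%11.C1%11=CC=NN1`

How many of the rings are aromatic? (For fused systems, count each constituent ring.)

The SMILES encodes a six-membered carbon ring with three alternating C=C double bonds, fused to a five-membered ring containing one oxygen and two sp³ carbons; a seven-membered carbon ring with three C=C double bonds and one sp³ carbon; a five-membered ring with two adjacent nitrogens (one bearing H, one in a double bond) and two double bonds.
The 6-membered ring is fully conjugated (every ring atom contributes a p orbital); 3 ring double bonds give 6 π electrons. That satisfies 4n+2 with n=1, so it is aromatic (benzene ring).
The 5-membered ring with one oxygen has two sp³ carbons, so it is not fully conjugated — not aromatic (oxolane ring).
The 7-membered ring has one sp³ carbon, so it is not fully conjugated — not aromatic (cycloheptatriene).
The 5-membered ring with two adjacent nitrogens (one N–H, one =N–) is fully conjugated (every ring atom contributes a p orbital); 2 ring double bonds (4 π electrons) plus a heteroatom lone pair (2) give 6 π electrons. Since 6 = 4n+2 (n=1), it is aromatic (pyrazole).
2 of the 4 rings are aromatic. Total: 2.

2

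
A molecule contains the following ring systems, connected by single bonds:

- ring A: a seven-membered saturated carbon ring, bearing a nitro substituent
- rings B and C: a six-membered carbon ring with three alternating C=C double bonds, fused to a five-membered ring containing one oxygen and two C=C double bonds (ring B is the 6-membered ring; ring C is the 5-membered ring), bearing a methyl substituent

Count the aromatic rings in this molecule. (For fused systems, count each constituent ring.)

Ring A has only sp³ atoms, so it is not fully conjugated — not aromatic (cycloheptane).
Rings B and C form a fused bicyclic system (with one oxygen) with 9 sp² atoms and 10 π electrons from ring double bonds plus a heteroatom lone pair. 10 = 4(2)+2, so the system is aromatic and both rings count as aromatic (benzofuran).
Aromatic: B, C. Total: 2.

2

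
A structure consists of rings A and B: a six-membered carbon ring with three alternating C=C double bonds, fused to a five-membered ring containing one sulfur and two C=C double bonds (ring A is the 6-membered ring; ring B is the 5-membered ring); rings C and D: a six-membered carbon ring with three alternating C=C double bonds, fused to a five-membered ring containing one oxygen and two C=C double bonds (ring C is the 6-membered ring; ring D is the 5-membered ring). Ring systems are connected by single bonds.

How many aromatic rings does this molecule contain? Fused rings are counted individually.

Rings A and B form a fused bicyclic system (with one sulfur) with 9 sp² atoms and 10 π electrons from ring double bonds plus a heteroatom lone pair. 10 = 4(2)+2, so the system is aromatic and both rings count as aromatic (benzothiophene).
Rings C and D form a fused bicyclic system (with one oxygen) with 9 sp² atoms and 10 π electrons from ring double bonds plus a heteroatom lone pair. 10 = 4(2)+2, so the system is aromatic and both rings count as aromatic (benzofuran).
Aromatic: A, B, C, D. Total: 4.

4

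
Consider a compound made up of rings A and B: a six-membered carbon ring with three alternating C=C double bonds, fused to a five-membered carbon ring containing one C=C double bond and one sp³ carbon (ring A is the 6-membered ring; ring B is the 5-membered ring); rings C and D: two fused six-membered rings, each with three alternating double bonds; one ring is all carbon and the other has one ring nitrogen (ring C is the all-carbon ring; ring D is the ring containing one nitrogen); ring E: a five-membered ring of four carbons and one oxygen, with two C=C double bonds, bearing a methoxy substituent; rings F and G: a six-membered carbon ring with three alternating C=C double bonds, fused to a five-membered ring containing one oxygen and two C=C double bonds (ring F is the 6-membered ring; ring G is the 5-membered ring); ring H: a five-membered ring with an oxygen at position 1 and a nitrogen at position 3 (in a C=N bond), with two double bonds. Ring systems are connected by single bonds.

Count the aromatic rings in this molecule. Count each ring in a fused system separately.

Ring A is fully conjugated (every ring atom contributes a p orbital); 3 ring double bonds give 6 π electrons. 6 = 4(1)+2, so ring A is aromatic (benzene ring).
Ring B has one sp³ carbon, so it is not fully conjugated — not aromatic (cyclopentene ring).
Rings C and D form a fused bicyclic system (with one nitrogen) with 10 sp² atoms and 10 π electrons from ring double bonds. 10 = 4(2)+2, so the system is aromatic and both rings count as aromatic (quinoline).
Ring E is planar and fully conjugated; 2 ring double bonds (4 π electrons) plus a heteroatom lone pair (2) give 6 π electrons. Since 6 = 4n+2 (n=1), ring E is aromatic (furan).
Rings F and G form a fused bicyclic system (with one oxygen) with 9 sp² atoms and 10 π electrons from ring double bonds plus a heteroatom lone pair. 10 = 4(2)+2, so the system is aromatic and both rings count as aromatic (benzofuran).
Ring H has a continuous p-orbital overlap around the ring; 2 ring double bonds (4 π electrons) plus a heteroatom lone pair (2) give 6 π electrons. Since 6 = 4n+2 (n=1), ring H is aromatic (oxazole).
Aromatic: A, C, D, E, F, G, H. Total: 7.

7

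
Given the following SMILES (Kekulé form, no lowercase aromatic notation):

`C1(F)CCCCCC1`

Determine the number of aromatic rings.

The SMILES encodes a seven-membered saturated carbon ring.
The 7-membered ring has only sp³ atoms, so it is not fully conjugated — not aromatic (cycloheptane).

0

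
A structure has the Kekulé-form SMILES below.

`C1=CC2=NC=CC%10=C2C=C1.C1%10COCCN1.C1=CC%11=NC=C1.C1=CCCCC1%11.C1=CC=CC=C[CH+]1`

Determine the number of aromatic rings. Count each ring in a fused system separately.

4

The SMILES encodes two fused six-membered rings, each with three alternating double bonds; one ring is all carbon and the other has one ring nitrogen; a six-membered saturated ring with an oxygen and an N–H nitrogen at positions 1 and 4; a six-membered ring of five carbons and one nitrogen with three alternating double bonds; a six-membered carbon ring with one C=C double bond; a seven-membered all-carbon ring bearing a positive charge on one carbon, with three C=C double bonds.
The fused 6/6-membered bicyclic (with one nitrogen) is a single π system with 10 sp² atoms and 10 π electrons from ring double bonds. 10 = 4(2)+2, so the system is aromatic and both rings count as aromatic (quinoline).
The 6-membered ring with one oxygen and one N–H (1,4) has only sp³ atoms, so it is not fully conjugated — not aromatic (morpholine).
The 6-membered ring with one nitrogen has a continuous p-orbital overlap around the ring; 3 ring double bonds give 6 π electrons. That satisfies 4n+2 with n=1, so it is aromatic (pyridine).
The 6-membered ring has four sp³ carbons, so it is not fully conjugated — not aromatic (cyclohexene).
The 7-membered ring has a continuous p-orbital overlap around the ring; 3 ring double bonds (6 π electrons) plus the carbocation's empty p orbital (0, but keeps the ring conjugated) give 6 π electrons. That satisfies 4n+2 with n=1, so it is aromatic (tropylium cation).
4 of the 6 rings are aromatic. Total: 4.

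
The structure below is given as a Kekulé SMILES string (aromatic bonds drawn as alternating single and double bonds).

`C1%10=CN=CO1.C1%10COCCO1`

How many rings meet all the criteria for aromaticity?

1

The SMILES encodes a five-membered ring with an oxygen at position 1 and a nitrogen at position 3 (in a C=N bond), with two double bonds; a six-membered saturated ring with oxygens at positions 1 and 4.
The 5-membered ring with one oxygen and one =N– has a continuous p-orbital overlap around the ring; 2 ring double bonds (4 π electrons) plus a heteroatom lone pair (2) give 6 π electrons. That satisfies 4n+2 with n=1, so it is aromatic (oxazole).
The 6-membered ring with two oxygens (1,4) has only sp³ atoms, so it is not fully conjugated — not aromatic (1,4-dioxane).
1 of the 2 rings is aromatic. Total: 1.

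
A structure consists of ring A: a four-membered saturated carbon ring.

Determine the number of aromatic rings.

Ring A has only sp³ atoms, so it is not fully conjugated — not aromatic (cyclobutane).

0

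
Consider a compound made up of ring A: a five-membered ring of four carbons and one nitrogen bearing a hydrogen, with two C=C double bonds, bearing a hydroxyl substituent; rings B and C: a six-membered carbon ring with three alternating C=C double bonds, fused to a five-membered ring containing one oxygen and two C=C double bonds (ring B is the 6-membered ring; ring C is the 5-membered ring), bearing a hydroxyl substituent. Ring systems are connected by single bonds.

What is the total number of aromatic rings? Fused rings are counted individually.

Ring A has a continuous p-orbital overlap around the ring; 2 ring double bonds (4 π electrons) plus a heteroatom lone pair (2) give 6 π electrons. Since 6 = 4n+2 (n=1), ring A is aromatic (pyrrole).
Rings B and C form a fused bicyclic system (with one oxygen) with 9 sp² atoms and 10 π electrons from ring double bonds plus a heteroatom lone pair. 10 = 4(2)+2, so the system is aromatic and both rings count as aromatic (benzofuran).
Aromatic: A, B, C. Total: 3.

3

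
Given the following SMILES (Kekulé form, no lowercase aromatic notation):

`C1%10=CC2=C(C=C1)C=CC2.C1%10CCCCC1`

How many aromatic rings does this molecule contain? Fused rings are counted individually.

1

The SMILES encodes a six-membered carbon ring with three alternating C=C double bonds, fused to a five-membered carbon ring containing one C=C double bond and one sp³ carbon; a six-membered saturated carbon ring.
The 6-membered ring has a continuous p-orbital overlap around the ring; 3 ring double bonds give 6 π electrons. Since 6 = 4n+2 (n=1), it is aromatic (benzene ring).
The 5-membered ring has one sp³ carbon, so it is not fully conjugated — not aromatic (cyclopentene ring).
The second 6-membered ring has only sp³ atoms, so it is not fully conjugated — not aromatic (cyclohexane).
1 of the 3 rings is aromatic. Total: 1.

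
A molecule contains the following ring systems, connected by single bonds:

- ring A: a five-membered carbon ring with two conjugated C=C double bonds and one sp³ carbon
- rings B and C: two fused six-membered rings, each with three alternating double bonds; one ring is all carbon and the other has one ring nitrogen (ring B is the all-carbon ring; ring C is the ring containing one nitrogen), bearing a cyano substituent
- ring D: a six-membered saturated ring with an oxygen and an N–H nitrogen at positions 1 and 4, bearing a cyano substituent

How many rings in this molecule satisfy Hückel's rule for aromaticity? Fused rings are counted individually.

2

Ring A has one sp³ carbon, so it is not fully conjugated — not aromatic (cyclopentadiene).
Rings B and C form a fused bicyclic system (with one nitrogen) with 10 sp² atoms and 10 π electrons from ring double bonds. 10 = 4(2)+2, so the system is aromatic and both rings count as aromatic (quinoline).
Ring D has only sp³ atoms, so it is not fully conjugated — not aromatic (morpholine).
Aromatic: B, C. Total: 2.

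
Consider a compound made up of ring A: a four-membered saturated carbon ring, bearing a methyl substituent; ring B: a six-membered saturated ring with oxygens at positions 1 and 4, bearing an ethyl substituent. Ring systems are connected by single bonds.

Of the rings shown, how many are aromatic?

0

Ring A has only sp³ atoms, so it is not fully conjugated — not aromatic (cyclobutane).
Ring B has only sp³ atoms, so it is not fully conjugated — not aromatic (1,4-dioxane).
No ring is aromatic. Total: 0.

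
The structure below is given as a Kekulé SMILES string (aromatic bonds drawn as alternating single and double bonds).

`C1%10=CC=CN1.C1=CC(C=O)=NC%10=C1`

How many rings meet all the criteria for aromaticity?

2

The SMILES encodes a five-membered ring of four carbons and one nitrogen bearing a hydrogen, with two C=C double bonds; a six-membered ring of five carbons and one nitrogen with three alternating double bonds.
The 5-membered ring with one N–H has a continuous p-orbital overlap around the ring; 2 ring double bonds (4 π electrons) plus a heteroatom lone pair (2) give 6 π electrons. Since 6 = 4n+2 (n=1), it is aromatic (pyrrole).
The 6-membered ring with one nitrogen is planar and fully conjugated; 3 ring double bonds give 6 π electrons. Since 6 = 4n+2 (n=1), it is aromatic (pyridine).
2 of the 2 rings are aromatic. Total: 2.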